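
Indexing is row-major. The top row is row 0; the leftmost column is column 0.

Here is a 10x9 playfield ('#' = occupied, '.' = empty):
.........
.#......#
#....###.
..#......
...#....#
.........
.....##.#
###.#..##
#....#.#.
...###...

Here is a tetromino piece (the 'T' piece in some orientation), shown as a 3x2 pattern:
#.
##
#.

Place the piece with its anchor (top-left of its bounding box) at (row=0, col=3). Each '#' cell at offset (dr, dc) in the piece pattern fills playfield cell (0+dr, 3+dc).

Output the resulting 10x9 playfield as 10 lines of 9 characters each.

Fill (0+0,3+0) = (0,3)
Fill (0+1,3+0) = (1,3)
Fill (0+1,3+1) = (1,4)
Fill (0+2,3+0) = (2,3)

Answer: ...#.....
.#.##...#
#..#.###.
..#......
...#....#
.........
.....##.#
###.#..##
#....#.#.
...###...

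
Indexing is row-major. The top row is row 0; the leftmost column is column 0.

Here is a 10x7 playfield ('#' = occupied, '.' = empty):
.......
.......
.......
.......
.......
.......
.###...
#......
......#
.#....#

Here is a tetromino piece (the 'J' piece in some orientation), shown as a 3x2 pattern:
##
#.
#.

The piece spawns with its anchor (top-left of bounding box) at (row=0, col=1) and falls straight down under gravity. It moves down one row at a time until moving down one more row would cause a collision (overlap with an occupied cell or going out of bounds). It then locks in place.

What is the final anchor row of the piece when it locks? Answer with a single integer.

Spawn at (row=0, col=1). Try each row:
  row 0: fits
  row 1: fits
  row 2: fits
  row 3: fits
  row 4: blocked -> lock at row 3

Answer: 3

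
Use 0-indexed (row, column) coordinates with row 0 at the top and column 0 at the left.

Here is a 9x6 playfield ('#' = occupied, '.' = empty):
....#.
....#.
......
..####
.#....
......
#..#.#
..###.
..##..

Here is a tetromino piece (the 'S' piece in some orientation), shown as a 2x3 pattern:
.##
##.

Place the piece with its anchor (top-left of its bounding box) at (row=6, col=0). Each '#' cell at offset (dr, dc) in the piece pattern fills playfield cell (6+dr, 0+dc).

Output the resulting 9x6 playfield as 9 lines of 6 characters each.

Answer: ....#.
....#.
......
..####
.#....
......
####.#
#####.
..##..

Derivation:
Fill (6+0,0+1) = (6,1)
Fill (6+0,0+2) = (6,2)
Fill (6+1,0+0) = (7,0)
Fill (6+1,0+1) = (7,1)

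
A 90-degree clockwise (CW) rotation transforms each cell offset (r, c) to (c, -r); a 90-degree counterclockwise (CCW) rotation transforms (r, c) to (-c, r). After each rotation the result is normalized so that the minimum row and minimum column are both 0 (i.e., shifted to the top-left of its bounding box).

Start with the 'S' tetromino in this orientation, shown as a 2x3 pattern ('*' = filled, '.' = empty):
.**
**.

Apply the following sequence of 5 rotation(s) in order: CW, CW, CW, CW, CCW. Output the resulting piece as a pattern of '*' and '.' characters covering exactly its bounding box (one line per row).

Start:
.**
**.
After rotation 1 (CW):
*.
**
.*
After rotation 2 (CW):
.**
**.
After rotation 3 (CW):
*.
**
.*
After rotation 4 (CW):
.**
**.
After rotation 5 (CCW):
*.
**
.*

Answer: *.
**
.*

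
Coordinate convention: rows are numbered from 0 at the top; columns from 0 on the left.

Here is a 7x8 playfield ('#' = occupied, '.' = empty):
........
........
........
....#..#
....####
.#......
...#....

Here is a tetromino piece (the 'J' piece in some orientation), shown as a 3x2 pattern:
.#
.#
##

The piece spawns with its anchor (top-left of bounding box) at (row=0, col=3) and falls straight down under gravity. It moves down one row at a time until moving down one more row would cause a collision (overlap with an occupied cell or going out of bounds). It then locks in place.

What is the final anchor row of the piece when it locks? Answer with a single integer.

Answer: 0

Derivation:
Spawn at (row=0, col=3). Try each row:
  row 0: fits
  row 1: blocked -> lock at row 0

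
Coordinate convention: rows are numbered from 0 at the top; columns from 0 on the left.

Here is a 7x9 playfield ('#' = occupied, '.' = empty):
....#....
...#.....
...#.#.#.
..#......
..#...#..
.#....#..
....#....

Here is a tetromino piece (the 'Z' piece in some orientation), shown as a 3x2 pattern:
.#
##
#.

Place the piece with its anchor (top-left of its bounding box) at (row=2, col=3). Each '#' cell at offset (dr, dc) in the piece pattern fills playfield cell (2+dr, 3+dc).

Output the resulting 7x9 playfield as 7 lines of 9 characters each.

Answer: ....#....
...#.....
...###.#.
..###....
..##..#..
.#....#..
....#....

Derivation:
Fill (2+0,3+1) = (2,4)
Fill (2+1,3+0) = (3,3)
Fill (2+1,3+1) = (3,4)
Fill (2+2,3+0) = (4,3)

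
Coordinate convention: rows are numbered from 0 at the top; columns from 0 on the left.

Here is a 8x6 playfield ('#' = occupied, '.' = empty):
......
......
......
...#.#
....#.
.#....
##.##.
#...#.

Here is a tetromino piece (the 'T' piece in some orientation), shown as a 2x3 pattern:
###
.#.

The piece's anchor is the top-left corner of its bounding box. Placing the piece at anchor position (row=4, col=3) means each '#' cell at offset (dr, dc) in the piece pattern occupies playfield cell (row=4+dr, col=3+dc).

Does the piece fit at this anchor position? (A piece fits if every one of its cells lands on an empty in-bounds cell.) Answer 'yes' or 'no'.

Answer: no

Derivation:
Check each piece cell at anchor (4, 3):
  offset (0,0) -> (4,3): empty -> OK
  offset (0,1) -> (4,4): occupied ('#') -> FAIL
  offset (0,2) -> (4,5): empty -> OK
  offset (1,1) -> (5,4): empty -> OK
All cells valid: no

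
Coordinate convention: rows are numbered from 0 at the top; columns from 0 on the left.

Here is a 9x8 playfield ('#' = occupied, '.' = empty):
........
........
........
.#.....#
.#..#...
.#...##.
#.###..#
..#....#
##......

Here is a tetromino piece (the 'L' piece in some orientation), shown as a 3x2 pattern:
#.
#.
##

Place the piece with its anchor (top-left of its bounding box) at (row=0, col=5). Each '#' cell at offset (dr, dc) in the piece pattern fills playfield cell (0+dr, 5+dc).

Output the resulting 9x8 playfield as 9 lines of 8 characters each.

Fill (0+0,5+0) = (0,5)
Fill (0+1,5+0) = (1,5)
Fill (0+2,5+0) = (2,5)
Fill (0+2,5+1) = (2,6)

Answer: .....#..
.....#..
.....##.
.#.....#
.#..#...
.#...##.
#.###..#
..#....#
##......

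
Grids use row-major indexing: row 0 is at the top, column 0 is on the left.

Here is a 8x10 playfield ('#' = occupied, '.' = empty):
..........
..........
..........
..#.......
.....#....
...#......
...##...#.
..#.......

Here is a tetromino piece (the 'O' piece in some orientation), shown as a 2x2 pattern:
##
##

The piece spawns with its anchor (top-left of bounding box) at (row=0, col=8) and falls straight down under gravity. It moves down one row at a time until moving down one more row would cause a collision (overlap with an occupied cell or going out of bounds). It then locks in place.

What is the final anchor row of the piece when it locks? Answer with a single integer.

Spawn at (row=0, col=8). Try each row:
  row 0: fits
  row 1: fits
  row 2: fits
  row 3: fits
  row 4: fits
  row 5: blocked -> lock at row 4

Answer: 4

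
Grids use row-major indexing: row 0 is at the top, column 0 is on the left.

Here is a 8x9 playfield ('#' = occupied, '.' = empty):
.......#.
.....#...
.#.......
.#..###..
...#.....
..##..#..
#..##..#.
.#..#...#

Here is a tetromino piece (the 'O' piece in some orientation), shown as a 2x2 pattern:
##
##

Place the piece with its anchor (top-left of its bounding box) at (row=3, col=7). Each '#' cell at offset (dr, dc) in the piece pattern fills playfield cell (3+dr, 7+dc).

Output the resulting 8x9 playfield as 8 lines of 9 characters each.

Fill (3+0,7+0) = (3,7)
Fill (3+0,7+1) = (3,8)
Fill (3+1,7+0) = (4,7)
Fill (3+1,7+1) = (4,8)

Answer: .......#.
.....#...
.#.......
.#..#####
...#...##
..##..#..
#..##..#.
.#..#...#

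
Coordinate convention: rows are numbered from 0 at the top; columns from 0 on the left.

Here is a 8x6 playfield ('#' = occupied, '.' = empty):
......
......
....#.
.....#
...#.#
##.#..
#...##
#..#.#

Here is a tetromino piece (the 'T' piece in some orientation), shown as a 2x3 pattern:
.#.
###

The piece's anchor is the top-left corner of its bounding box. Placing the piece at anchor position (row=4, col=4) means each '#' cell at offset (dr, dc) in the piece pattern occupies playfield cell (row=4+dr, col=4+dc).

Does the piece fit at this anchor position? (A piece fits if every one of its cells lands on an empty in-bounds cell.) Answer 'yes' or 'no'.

Answer: no

Derivation:
Check each piece cell at anchor (4, 4):
  offset (0,1) -> (4,5): occupied ('#') -> FAIL
  offset (1,0) -> (5,4): empty -> OK
  offset (1,1) -> (5,5): empty -> OK
  offset (1,2) -> (5,6): out of bounds -> FAIL
All cells valid: no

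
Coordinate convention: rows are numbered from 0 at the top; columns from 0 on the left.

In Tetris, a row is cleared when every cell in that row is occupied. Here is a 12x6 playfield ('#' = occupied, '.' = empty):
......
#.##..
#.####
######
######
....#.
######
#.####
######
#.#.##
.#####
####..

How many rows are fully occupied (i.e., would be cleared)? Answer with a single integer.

Answer: 4

Derivation:
Check each row:
  row 0: 6 empty cells -> not full
  row 1: 3 empty cells -> not full
  row 2: 1 empty cell -> not full
  row 3: 0 empty cells -> FULL (clear)
  row 4: 0 empty cells -> FULL (clear)
  row 5: 5 empty cells -> not full
  row 6: 0 empty cells -> FULL (clear)
  row 7: 1 empty cell -> not full
  row 8: 0 empty cells -> FULL (clear)
  row 9: 2 empty cells -> not full
  row 10: 1 empty cell -> not full
  row 11: 2 empty cells -> not full
Total rows cleared: 4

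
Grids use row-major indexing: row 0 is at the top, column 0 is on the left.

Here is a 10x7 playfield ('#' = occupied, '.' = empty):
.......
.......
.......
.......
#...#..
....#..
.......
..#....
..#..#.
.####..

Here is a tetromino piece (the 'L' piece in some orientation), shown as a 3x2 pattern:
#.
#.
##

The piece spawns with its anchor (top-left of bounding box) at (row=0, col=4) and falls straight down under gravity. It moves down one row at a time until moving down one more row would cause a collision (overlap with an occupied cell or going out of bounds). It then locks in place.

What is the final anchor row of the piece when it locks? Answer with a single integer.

Answer: 1

Derivation:
Spawn at (row=0, col=4). Try each row:
  row 0: fits
  row 1: fits
  row 2: blocked -> lock at row 1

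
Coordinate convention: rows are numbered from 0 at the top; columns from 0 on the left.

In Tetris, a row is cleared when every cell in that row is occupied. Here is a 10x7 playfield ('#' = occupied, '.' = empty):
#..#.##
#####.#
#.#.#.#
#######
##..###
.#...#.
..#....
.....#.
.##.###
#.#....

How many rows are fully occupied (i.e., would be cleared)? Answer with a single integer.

Check each row:
  row 0: 3 empty cells -> not full
  row 1: 1 empty cell -> not full
  row 2: 3 empty cells -> not full
  row 3: 0 empty cells -> FULL (clear)
  row 4: 2 empty cells -> not full
  row 5: 5 empty cells -> not full
  row 6: 6 empty cells -> not full
  row 7: 6 empty cells -> not full
  row 8: 2 empty cells -> not full
  row 9: 5 empty cells -> not full
Total rows cleared: 1

Answer: 1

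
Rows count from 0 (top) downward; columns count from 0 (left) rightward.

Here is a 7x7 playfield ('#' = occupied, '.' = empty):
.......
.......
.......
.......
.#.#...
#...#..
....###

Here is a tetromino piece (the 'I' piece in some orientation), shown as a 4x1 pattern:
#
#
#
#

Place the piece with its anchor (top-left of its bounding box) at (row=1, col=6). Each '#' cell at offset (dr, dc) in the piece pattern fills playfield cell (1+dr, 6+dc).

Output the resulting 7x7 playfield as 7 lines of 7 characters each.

Answer: .......
......#
......#
......#
.#.#..#
#...#..
....###

Derivation:
Fill (1+0,6+0) = (1,6)
Fill (1+1,6+0) = (2,6)
Fill (1+2,6+0) = (3,6)
Fill (1+3,6+0) = (4,6)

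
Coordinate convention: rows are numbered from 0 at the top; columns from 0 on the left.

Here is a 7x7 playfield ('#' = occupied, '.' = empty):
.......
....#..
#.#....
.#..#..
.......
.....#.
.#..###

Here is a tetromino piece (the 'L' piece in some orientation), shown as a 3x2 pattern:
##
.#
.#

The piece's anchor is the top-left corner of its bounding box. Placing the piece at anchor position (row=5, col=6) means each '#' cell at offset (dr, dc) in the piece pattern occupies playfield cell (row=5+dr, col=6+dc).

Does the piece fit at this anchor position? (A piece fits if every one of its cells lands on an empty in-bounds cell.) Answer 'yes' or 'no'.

Answer: no

Derivation:
Check each piece cell at anchor (5, 6):
  offset (0,0) -> (5,6): empty -> OK
  offset (0,1) -> (5,7): out of bounds -> FAIL
  offset (1,1) -> (6,7): out of bounds -> FAIL
  offset (2,1) -> (7,7): out of bounds -> FAIL
All cells valid: no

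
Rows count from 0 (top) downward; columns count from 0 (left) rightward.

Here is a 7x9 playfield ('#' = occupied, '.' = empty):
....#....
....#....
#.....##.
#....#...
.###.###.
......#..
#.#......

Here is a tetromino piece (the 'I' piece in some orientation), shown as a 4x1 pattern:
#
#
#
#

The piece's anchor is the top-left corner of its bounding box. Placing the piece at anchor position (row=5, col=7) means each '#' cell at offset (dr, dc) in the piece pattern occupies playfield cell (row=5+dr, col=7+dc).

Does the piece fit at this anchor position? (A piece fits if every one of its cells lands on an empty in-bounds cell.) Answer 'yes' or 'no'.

Check each piece cell at anchor (5, 7):
  offset (0,0) -> (5,7): empty -> OK
  offset (1,0) -> (6,7): empty -> OK
  offset (2,0) -> (7,7): out of bounds -> FAIL
  offset (3,0) -> (8,7): out of bounds -> FAIL
All cells valid: no

Answer: no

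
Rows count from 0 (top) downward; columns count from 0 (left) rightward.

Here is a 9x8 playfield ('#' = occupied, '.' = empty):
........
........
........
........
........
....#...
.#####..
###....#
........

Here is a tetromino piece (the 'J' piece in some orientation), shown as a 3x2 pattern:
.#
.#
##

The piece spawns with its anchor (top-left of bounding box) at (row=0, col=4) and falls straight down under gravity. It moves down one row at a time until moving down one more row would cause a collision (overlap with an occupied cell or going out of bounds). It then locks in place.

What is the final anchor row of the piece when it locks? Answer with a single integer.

Spawn at (row=0, col=4). Try each row:
  row 0: fits
  row 1: fits
  row 2: fits
  row 3: blocked -> lock at row 2

Answer: 2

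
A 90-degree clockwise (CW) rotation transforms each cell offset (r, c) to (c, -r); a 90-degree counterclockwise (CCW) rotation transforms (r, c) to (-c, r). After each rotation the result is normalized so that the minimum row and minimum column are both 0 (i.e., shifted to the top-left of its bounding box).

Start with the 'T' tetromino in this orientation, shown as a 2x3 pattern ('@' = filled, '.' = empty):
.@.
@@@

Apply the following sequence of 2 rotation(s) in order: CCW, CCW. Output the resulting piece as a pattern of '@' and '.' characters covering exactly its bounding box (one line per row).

Answer: @@@
.@.

Derivation:
Start:
.@.
@@@
After rotation 1 (CCW):
.@
@@
.@
After rotation 2 (CCW):
@@@
.@.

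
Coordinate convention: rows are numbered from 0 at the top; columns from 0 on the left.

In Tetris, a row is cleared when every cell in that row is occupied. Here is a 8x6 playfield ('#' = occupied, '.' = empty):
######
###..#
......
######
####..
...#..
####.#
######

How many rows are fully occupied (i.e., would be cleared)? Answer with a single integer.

Check each row:
  row 0: 0 empty cells -> FULL (clear)
  row 1: 2 empty cells -> not full
  row 2: 6 empty cells -> not full
  row 3: 0 empty cells -> FULL (clear)
  row 4: 2 empty cells -> not full
  row 5: 5 empty cells -> not full
  row 6: 1 empty cell -> not full
  row 7: 0 empty cells -> FULL (clear)
Total rows cleared: 3

Answer: 3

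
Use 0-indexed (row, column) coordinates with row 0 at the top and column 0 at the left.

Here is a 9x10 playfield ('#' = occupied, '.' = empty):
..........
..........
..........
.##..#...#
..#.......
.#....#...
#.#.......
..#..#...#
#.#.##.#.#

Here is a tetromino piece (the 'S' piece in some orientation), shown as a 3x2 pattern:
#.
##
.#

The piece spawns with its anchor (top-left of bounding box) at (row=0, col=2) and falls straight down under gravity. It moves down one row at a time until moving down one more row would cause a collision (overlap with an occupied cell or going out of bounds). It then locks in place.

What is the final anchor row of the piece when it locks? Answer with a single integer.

Answer: 1

Derivation:
Spawn at (row=0, col=2). Try each row:
  row 0: fits
  row 1: fits
  row 2: blocked -> lock at row 1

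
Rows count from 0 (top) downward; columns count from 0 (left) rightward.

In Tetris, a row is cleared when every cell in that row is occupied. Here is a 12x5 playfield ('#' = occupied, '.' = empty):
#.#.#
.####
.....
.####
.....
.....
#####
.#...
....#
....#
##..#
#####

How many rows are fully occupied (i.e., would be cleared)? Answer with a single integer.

Check each row:
  row 0: 2 empty cells -> not full
  row 1: 1 empty cell -> not full
  row 2: 5 empty cells -> not full
  row 3: 1 empty cell -> not full
  row 4: 5 empty cells -> not full
  row 5: 5 empty cells -> not full
  row 6: 0 empty cells -> FULL (clear)
  row 7: 4 empty cells -> not full
  row 8: 4 empty cells -> not full
  row 9: 4 empty cells -> not full
  row 10: 2 empty cells -> not full
  row 11: 0 empty cells -> FULL (clear)
Total rows cleared: 2

Answer: 2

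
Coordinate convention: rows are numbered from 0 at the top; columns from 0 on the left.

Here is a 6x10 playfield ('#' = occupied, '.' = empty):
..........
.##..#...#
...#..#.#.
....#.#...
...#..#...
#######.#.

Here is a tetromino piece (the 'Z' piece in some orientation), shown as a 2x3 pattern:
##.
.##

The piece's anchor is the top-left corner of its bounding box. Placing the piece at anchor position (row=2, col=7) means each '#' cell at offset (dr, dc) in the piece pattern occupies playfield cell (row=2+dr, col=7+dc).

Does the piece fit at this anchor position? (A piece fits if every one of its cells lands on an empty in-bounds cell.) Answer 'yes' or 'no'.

Check each piece cell at anchor (2, 7):
  offset (0,0) -> (2,7): empty -> OK
  offset (0,1) -> (2,8): occupied ('#') -> FAIL
  offset (1,1) -> (3,8): empty -> OK
  offset (1,2) -> (3,9): empty -> OK
All cells valid: no

Answer: no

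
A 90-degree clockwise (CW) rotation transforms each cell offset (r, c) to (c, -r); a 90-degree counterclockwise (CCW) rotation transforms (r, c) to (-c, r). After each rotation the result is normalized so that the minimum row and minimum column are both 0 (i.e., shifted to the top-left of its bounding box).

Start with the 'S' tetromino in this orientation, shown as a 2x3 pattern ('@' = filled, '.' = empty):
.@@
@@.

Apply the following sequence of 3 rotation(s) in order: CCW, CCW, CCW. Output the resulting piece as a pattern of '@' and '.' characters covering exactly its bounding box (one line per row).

Start:
.@@
@@.
After rotation 1 (CCW):
@.
@@
.@
After rotation 2 (CCW):
.@@
@@.
After rotation 3 (CCW):
@.
@@
.@

Answer: @.
@@
.@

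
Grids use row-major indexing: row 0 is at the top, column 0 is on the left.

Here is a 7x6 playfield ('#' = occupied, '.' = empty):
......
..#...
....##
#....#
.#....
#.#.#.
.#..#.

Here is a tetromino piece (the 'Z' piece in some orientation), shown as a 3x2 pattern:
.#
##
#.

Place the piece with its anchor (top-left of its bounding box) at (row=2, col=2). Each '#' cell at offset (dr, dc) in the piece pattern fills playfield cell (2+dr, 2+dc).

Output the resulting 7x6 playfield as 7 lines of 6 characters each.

Answer: ......
..#...
...###
#.##.#
.##...
#.#.#.
.#..#.

Derivation:
Fill (2+0,2+1) = (2,3)
Fill (2+1,2+0) = (3,2)
Fill (2+1,2+1) = (3,3)
Fill (2+2,2+0) = (4,2)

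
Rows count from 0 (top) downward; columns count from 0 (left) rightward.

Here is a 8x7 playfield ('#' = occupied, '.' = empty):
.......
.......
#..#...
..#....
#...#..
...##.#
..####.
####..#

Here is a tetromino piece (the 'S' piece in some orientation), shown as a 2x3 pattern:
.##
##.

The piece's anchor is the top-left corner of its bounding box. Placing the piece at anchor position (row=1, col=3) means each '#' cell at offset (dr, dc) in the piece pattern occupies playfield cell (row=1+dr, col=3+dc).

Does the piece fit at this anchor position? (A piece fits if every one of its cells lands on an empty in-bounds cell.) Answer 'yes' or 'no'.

Check each piece cell at anchor (1, 3):
  offset (0,1) -> (1,4): empty -> OK
  offset (0,2) -> (1,5): empty -> OK
  offset (1,0) -> (2,3): occupied ('#') -> FAIL
  offset (1,1) -> (2,4): empty -> OK
All cells valid: no

Answer: no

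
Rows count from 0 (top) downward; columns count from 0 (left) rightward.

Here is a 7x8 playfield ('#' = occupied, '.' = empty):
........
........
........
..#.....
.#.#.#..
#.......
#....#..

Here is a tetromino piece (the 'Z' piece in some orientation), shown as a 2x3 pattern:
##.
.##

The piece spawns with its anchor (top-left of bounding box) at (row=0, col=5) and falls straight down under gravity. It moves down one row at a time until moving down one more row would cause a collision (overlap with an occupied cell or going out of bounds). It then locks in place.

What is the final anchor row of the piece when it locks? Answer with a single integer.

Answer: 3

Derivation:
Spawn at (row=0, col=5). Try each row:
  row 0: fits
  row 1: fits
  row 2: fits
  row 3: fits
  row 4: blocked -> lock at row 3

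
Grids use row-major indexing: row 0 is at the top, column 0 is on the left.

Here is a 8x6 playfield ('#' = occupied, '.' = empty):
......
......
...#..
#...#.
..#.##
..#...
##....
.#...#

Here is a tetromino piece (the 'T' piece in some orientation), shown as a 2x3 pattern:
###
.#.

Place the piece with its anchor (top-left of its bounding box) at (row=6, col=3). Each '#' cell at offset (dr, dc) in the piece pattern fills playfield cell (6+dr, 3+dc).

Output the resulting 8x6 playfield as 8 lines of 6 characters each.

Fill (6+0,3+0) = (6,3)
Fill (6+0,3+1) = (6,4)
Fill (6+0,3+2) = (6,5)
Fill (6+1,3+1) = (7,4)

Answer: ......
......
...#..
#...#.
..#.##
..#...
##.###
.#..##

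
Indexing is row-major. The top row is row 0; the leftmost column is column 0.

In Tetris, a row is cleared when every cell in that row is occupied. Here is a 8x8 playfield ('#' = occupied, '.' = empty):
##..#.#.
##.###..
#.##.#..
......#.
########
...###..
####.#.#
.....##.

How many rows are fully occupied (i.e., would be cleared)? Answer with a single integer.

Answer: 1

Derivation:
Check each row:
  row 0: 4 empty cells -> not full
  row 1: 3 empty cells -> not full
  row 2: 4 empty cells -> not full
  row 3: 7 empty cells -> not full
  row 4: 0 empty cells -> FULL (clear)
  row 5: 5 empty cells -> not full
  row 6: 2 empty cells -> not full
  row 7: 6 empty cells -> not full
Total rows cleared: 1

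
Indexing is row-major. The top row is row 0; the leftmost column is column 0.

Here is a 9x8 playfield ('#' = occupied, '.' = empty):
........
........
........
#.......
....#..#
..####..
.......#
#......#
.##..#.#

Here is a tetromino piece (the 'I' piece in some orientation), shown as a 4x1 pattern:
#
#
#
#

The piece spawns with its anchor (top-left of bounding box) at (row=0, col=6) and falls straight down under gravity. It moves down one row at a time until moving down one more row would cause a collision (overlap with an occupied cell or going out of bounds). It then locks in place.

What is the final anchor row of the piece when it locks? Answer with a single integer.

Spawn at (row=0, col=6). Try each row:
  row 0: fits
  row 1: fits
  row 2: fits
  row 3: fits
  row 4: fits
  row 5: fits
  row 6: blocked -> lock at row 5

Answer: 5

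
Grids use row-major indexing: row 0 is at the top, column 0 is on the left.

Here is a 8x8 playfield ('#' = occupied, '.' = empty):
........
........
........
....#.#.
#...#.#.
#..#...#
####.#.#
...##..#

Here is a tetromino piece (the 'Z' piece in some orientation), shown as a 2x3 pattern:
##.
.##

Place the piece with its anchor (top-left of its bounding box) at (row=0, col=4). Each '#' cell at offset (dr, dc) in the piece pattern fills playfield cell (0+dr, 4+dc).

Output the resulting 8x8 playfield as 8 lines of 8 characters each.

Fill (0+0,4+0) = (0,4)
Fill (0+0,4+1) = (0,5)
Fill (0+1,4+1) = (1,5)
Fill (0+1,4+2) = (1,6)

Answer: ....##..
.....##.
........
....#.#.
#...#.#.
#..#...#
####.#.#
...##..#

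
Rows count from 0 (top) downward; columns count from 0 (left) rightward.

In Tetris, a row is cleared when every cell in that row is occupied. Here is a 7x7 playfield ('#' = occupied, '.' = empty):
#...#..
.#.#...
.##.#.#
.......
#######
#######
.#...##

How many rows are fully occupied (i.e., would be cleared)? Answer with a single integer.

Answer: 2

Derivation:
Check each row:
  row 0: 5 empty cells -> not full
  row 1: 5 empty cells -> not full
  row 2: 3 empty cells -> not full
  row 3: 7 empty cells -> not full
  row 4: 0 empty cells -> FULL (clear)
  row 5: 0 empty cells -> FULL (clear)
  row 6: 4 empty cells -> not full
Total rows cleared: 2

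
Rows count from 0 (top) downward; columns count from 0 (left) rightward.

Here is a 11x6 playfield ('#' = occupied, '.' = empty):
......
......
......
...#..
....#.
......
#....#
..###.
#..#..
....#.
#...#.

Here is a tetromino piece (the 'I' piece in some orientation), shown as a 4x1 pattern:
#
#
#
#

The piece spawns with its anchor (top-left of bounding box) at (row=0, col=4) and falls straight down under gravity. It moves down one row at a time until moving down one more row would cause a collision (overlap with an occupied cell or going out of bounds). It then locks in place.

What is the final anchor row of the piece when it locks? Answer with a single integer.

Answer: 0

Derivation:
Spawn at (row=0, col=4). Try each row:
  row 0: fits
  row 1: blocked -> lock at row 0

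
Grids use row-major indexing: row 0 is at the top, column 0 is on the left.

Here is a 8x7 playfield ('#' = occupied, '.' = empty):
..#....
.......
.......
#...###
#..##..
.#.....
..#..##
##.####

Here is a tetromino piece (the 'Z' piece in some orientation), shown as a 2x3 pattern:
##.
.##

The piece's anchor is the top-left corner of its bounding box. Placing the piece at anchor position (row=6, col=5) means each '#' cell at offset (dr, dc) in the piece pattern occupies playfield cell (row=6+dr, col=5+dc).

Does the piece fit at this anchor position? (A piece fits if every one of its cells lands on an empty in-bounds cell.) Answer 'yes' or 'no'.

Answer: no

Derivation:
Check each piece cell at anchor (6, 5):
  offset (0,0) -> (6,5): occupied ('#') -> FAIL
  offset (0,1) -> (6,6): occupied ('#') -> FAIL
  offset (1,1) -> (7,6): occupied ('#') -> FAIL
  offset (1,2) -> (7,7): out of bounds -> FAIL
All cells valid: no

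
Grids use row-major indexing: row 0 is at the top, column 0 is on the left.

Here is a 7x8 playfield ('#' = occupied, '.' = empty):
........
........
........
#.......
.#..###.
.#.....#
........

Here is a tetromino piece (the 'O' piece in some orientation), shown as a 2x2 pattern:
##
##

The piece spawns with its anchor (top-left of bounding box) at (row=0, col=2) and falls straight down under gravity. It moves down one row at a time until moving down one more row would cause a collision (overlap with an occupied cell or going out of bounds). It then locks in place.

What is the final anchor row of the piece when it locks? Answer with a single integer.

Spawn at (row=0, col=2). Try each row:
  row 0: fits
  row 1: fits
  row 2: fits
  row 3: fits
  row 4: fits
  row 5: fits
  row 6: blocked -> lock at row 5

Answer: 5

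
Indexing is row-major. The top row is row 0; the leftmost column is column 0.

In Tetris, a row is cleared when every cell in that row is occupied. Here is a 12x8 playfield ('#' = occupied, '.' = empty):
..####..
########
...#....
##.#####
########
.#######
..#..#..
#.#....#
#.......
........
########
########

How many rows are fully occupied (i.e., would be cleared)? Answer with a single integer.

Answer: 4

Derivation:
Check each row:
  row 0: 4 empty cells -> not full
  row 1: 0 empty cells -> FULL (clear)
  row 2: 7 empty cells -> not full
  row 3: 1 empty cell -> not full
  row 4: 0 empty cells -> FULL (clear)
  row 5: 1 empty cell -> not full
  row 6: 6 empty cells -> not full
  row 7: 5 empty cells -> not full
  row 8: 7 empty cells -> not full
  row 9: 8 empty cells -> not full
  row 10: 0 empty cells -> FULL (clear)
  row 11: 0 empty cells -> FULL (clear)
Total rows cleared: 4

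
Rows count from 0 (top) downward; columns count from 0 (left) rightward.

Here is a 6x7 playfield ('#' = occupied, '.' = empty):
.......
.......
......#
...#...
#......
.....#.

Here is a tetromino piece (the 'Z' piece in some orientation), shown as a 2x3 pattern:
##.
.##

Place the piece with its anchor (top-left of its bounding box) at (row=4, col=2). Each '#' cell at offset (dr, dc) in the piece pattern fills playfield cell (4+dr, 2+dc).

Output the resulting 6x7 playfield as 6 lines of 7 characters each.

Answer: .......
.......
......#
...#...
#.##...
...###.

Derivation:
Fill (4+0,2+0) = (4,2)
Fill (4+0,2+1) = (4,3)
Fill (4+1,2+1) = (5,3)
Fill (4+1,2+2) = (5,4)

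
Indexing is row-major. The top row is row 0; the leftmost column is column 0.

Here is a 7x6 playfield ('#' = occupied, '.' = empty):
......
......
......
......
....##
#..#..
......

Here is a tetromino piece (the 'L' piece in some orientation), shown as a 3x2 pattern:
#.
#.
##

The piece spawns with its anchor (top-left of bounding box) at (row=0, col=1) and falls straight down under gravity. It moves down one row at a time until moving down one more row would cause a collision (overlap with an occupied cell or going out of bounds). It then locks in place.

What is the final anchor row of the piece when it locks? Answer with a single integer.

Answer: 4

Derivation:
Spawn at (row=0, col=1). Try each row:
  row 0: fits
  row 1: fits
  row 2: fits
  row 3: fits
  row 4: fits
  row 5: blocked -> lock at row 4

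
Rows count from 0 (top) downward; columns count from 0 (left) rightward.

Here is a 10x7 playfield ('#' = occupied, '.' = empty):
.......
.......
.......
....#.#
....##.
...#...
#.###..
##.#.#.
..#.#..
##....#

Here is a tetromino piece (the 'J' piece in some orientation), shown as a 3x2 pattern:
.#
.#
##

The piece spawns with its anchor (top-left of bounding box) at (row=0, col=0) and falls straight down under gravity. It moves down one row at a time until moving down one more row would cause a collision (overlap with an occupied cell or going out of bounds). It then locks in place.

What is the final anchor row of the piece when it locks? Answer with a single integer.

Answer: 3

Derivation:
Spawn at (row=0, col=0). Try each row:
  row 0: fits
  row 1: fits
  row 2: fits
  row 3: fits
  row 4: blocked -> lock at row 3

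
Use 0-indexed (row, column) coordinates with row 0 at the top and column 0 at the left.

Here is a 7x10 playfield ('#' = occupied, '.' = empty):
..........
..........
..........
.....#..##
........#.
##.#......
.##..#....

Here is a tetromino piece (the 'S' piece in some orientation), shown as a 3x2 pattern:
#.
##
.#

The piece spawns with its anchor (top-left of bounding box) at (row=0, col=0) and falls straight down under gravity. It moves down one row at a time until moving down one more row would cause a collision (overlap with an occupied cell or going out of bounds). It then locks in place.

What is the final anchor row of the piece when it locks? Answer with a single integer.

Spawn at (row=0, col=0). Try each row:
  row 0: fits
  row 1: fits
  row 2: fits
  row 3: blocked -> lock at row 2

Answer: 2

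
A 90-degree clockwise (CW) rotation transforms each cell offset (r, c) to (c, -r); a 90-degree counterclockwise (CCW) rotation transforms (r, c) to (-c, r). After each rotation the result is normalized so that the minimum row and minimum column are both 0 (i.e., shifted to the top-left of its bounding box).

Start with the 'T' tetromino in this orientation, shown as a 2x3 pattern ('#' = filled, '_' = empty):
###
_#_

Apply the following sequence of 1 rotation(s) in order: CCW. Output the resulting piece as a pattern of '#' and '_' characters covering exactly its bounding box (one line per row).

Answer: #_
##
#_

Derivation:
Start:
###
_#_
After rotation 1 (CCW):
#_
##
#_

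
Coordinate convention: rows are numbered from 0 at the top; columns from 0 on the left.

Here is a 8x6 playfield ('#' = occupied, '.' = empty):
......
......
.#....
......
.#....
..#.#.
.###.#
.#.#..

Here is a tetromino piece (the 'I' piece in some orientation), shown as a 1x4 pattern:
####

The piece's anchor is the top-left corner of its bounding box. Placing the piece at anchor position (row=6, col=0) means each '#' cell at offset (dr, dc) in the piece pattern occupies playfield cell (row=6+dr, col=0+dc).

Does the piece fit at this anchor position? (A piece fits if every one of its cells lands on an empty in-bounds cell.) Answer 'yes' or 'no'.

Check each piece cell at anchor (6, 0):
  offset (0,0) -> (6,0): empty -> OK
  offset (0,1) -> (6,1): occupied ('#') -> FAIL
  offset (0,2) -> (6,2): occupied ('#') -> FAIL
  offset (0,3) -> (6,3): occupied ('#') -> FAIL
All cells valid: no

Answer: no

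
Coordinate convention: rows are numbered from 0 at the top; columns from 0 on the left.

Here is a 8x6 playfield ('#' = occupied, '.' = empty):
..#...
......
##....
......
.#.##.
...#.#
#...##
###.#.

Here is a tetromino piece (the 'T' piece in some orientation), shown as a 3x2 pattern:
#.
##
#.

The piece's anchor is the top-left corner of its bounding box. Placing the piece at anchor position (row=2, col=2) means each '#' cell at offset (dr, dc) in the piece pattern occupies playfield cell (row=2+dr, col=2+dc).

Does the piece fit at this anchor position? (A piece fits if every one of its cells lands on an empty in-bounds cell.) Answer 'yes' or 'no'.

Answer: yes

Derivation:
Check each piece cell at anchor (2, 2):
  offset (0,0) -> (2,2): empty -> OK
  offset (1,0) -> (3,2): empty -> OK
  offset (1,1) -> (3,3): empty -> OK
  offset (2,0) -> (4,2): empty -> OK
All cells valid: yes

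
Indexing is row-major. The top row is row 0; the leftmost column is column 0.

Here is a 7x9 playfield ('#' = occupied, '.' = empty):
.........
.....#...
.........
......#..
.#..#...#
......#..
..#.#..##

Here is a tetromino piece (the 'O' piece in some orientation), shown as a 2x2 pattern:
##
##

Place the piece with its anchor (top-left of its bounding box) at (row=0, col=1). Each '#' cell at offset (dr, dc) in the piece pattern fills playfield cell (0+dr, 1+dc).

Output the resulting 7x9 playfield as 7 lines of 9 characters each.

Fill (0+0,1+0) = (0,1)
Fill (0+0,1+1) = (0,2)
Fill (0+1,1+0) = (1,1)
Fill (0+1,1+1) = (1,2)

Answer: .##......
.##..#...
.........
......#..
.#..#...#
......#..
..#.#..##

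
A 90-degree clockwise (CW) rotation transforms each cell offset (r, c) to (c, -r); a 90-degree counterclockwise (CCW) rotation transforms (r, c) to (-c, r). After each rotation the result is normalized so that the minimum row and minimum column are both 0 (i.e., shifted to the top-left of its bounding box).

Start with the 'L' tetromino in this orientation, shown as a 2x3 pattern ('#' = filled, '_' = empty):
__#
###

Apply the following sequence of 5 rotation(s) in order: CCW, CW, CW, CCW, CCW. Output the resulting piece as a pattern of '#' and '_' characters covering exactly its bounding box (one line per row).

Answer: ##
_#
_#

Derivation:
Start:
__#
###
After rotation 1 (CCW):
##
_#
_#
After rotation 2 (CW):
__#
###
After rotation 3 (CW):
#_
#_
##
After rotation 4 (CCW):
__#
###
After rotation 5 (CCW):
##
_#
_#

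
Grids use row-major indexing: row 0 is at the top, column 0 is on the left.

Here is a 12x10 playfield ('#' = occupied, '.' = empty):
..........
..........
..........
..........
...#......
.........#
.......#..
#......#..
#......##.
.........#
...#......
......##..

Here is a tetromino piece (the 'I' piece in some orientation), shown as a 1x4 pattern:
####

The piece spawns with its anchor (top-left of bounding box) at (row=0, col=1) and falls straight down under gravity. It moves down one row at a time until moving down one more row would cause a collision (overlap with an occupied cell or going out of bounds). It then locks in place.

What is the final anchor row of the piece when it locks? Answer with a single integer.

Spawn at (row=0, col=1). Try each row:
  row 0: fits
  row 1: fits
  row 2: fits
  row 3: fits
  row 4: blocked -> lock at row 3

Answer: 3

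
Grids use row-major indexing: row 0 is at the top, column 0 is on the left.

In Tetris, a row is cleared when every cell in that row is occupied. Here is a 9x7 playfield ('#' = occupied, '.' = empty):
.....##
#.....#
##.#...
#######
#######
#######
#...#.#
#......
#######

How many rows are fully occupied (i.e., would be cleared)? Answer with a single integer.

Answer: 4

Derivation:
Check each row:
  row 0: 5 empty cells -> not full
  row 1: 5 empty cells -> not full
  row 2: 4 empty cells -> not full
  row 3: 0 empty cells -> FULL (clear)
  row 4: 0 empty cells -> FULL (clear)
  row 5: 0 empty cells -> FULL (clear)
  row 6: 4 empty cells -> not full
  row 7: 6 empty cells -> not full
  row 8: 0 empty cells -> FULL (clear)
Total rows cleared: 4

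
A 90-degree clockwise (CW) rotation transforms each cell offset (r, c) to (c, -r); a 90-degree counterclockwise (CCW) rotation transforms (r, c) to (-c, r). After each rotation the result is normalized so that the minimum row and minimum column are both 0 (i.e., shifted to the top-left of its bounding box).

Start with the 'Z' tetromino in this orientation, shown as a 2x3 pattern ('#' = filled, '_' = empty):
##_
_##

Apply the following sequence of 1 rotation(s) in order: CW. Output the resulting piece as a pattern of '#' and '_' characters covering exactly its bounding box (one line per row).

Answer: _#
##
#_

Derivation:
Start:
##_
_##
After rotation 1 (CW):
_#
##
#_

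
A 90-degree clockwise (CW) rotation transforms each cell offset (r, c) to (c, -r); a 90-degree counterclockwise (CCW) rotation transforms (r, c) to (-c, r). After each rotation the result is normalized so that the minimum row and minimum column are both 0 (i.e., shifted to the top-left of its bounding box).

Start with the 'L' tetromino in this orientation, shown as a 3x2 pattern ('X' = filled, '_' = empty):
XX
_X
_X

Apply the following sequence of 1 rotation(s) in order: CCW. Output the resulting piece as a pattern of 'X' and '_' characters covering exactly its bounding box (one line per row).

Answer: XXX
X__

Derivation:
Start:
XX
_X
_X
After rotation 1 (CCW):
XXX
X__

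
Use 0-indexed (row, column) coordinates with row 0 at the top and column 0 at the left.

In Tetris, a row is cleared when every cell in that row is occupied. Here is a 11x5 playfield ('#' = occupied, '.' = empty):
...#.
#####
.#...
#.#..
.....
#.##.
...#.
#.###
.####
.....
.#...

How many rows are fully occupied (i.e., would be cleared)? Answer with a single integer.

Check each row:
  row 0: 4 empty cells -> not full
  row 1: 0 empty cells -> FULL (clear)
  row 2: 4 empty cells -> not full
  row 3: 3 empty cells -> not full
  row 4: 5 empty cells -> not full
  row 5: 2 empty cells -> not full
  row 6: 4 empty cells -> not full
  row 7: 1 empty cell -> not full
  row 8: 1 empty cell -> not full
  row 9: 5 empty cells -> not full
  row 10: 4 empty cells -> not full
Total rows cleared: 1

Answer: 1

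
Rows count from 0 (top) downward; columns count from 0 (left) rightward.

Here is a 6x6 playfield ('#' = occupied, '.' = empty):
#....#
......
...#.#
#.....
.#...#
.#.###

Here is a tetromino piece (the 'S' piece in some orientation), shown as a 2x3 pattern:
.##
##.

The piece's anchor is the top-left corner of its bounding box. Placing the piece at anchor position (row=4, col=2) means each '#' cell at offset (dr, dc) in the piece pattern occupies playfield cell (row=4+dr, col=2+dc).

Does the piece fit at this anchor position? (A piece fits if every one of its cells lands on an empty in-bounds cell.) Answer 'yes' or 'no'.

Check each piece cell at anchor (4, 2):
  offset (0,1) -> (4,3): empty -> OK
  offset (0,2) -> (4,4): empty -> OK
  offset (1,0) -> (5,2): empty -> OK
  offset (1,1) -> (5,3): occupied ('#') -> FAIL
All cells valid: no

Answer: no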